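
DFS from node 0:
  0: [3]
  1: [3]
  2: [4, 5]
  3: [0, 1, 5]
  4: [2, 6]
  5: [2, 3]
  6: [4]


Visit 0, push [3]
Visit 3, push [5, 1]
Visit 1, push []
Visit 5, push [2]
Visit 2, push [4]
Visit 4, push [6]
Visit 6, push []

DFS order: [0, 3, 1, 5, 2, 4, 6]


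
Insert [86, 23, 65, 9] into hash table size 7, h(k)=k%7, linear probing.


Insert 86: h=2 -> slot 2
Insert 23: h=2, 1 probes -> slot 3
Insert 65: h=2, 2 probes -> slot 4
Insert 9: h=2, 3 probes -> slot 5

Table: [None, None, 86, 23, 65, 9, None]


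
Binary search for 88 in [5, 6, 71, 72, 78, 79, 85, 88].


Step 1: lo=0, hi=7, mid=3, val=72
Step 2: lo=4, hi=7, mid=5, val=79
Step 3: lo=6, hi=7, mid=6, val=85
Step 4: lo=7, hi=7, mid=7, val=88

Found at index 7


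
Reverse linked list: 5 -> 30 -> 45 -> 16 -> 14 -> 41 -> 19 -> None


Step 1: curr=5, set curr.next=prev(None) | reversed so far: 5
Step 2: curr=30, set curr.next=prev(5) | reversed so far: 30 -> 5
Step 3: curr=45, set curr.next=prev(30) | reversed so far: 45 -> 30 -> 5
Step 4: curr=16, set curr.next=prev(45) | reversed so far: 16 -> 45 -> 30 -> 5
Step 5: curr=14, set curr.next=prev(16) | reversed so far: 14 -> 16 -> 45 -> 30 -> 5
Step 6: curr=41, set curr.next=prev(14) | reversed so far: 41 -> 14 -> 16 -> 45 -> 30 -> 5
Step 7: curr=19, set curr.next=prev(41) | reversed so far: 19 -> 41 -> 14 -> 16 -> 45 -> 30 -> 5

19 -> 41 -> 14 -> 16 -> 45 -> 30 -> 5 -> None


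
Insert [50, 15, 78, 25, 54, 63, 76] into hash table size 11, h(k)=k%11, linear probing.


Insert 50: h=6 -> slot 6
Insert 15: h=4 -> slot 4
Insert 78: h=1 -> slot 1
Insert 25: h=3 -> slot 3
Insert 54: h=10 -> slot 10
Insert 63: h=8 -> slot 8
Insert 76: h=10, 1 probes -> slot 0

Table: [76, 78, None, 25, 15, None, 50, None, 63, None, 54]


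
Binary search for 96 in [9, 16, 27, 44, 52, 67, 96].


Step 1: lo=0, hi=6, mid=3, val=44
Step 2: lo=4, hi=6, mid=5, val=67
Step 3: lo=6, hi=6, mid=6, val=96

Found at index 6


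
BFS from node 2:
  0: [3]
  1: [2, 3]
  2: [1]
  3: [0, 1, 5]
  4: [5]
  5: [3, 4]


Visit 2, enqueue [1]
Visit 1, enqueue [3]
Visit 3, enqueue [0, 5]
Visit 0, enqueue []
Visit 5, enqueue [4]
Visit 4, enqueue []

BFS order: [2, 1, 3, 0, 5, 4]


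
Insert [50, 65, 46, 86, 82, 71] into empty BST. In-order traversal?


Insert 50: root
Insert 65: R from 50
Insert 46: L from 50
Insert 86: R from 50 -> R from 65
Insert 82: R from 50 -> R from 65 -> L from 86
Insert 71: R from 50 -> R from 65 -> L from 86 -> L from 82

In-order: [46, 50, 65, 71, 82, 86]


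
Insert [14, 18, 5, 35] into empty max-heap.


Insert 14: [14]
Insert 18: [18, 14]
Insert 5: [18, 14, 5]
Insert 35: [35, 18, 5, 14]

Final heap: [35, 18, 5, 14]


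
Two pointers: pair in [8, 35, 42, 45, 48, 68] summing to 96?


lo=0(8)+hi=5(68)=76
lo=1(35)+hi=5(68)=103
lo=1(35)+hi=4(48)=83
lo=2(42)+hi=4(48)=90
lo=3(45)+hi=4(48)=93

No pair found


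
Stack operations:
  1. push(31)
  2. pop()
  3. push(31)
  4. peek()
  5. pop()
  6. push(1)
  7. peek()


push(31) -> [31]
pop()->31, []
push(31) -> [31]
peek()->31
pop()->31, []
push(1) -> [1]
peek()->1

Final stack: [1]


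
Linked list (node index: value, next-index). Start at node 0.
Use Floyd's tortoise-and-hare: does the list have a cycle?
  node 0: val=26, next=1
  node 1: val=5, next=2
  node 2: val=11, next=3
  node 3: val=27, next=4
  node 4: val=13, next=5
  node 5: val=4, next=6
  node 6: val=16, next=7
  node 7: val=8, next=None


Floyd's tortoise (slow, +1) and hare (fast, +2):
  init: slow=0, fast=0
  step 1: slow=1, fast=2
  step 2: slow=2, fast=4
  step 3: slow=3, fast=6
  step 4: fast 6->7->None, no cycle

Cycle: no


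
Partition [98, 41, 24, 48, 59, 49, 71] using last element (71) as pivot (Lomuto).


Pivot: 71
  41 <= 71: swap -> [41, 98, 24, 48, 59, 49, 71]
  24 <= 71: swap -> [41, 24, 98, 48, 59, 49, 71]
  48 <= 71: swap -> [41, 24, 48, 98, 59, 49, 71]
  59 <= 71: swap -> [41, 24, 48, 59, 98, 49, 71]
  49 <= 71: swap -> [41, 24, 48, 59, 49, 98, 71]
Place pivot at 5: [41, 24, 48, 59, 49, 71, 98]

Partitioned: [41, 24, 48, 59, 49, 71, 98]


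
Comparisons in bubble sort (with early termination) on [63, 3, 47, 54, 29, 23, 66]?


Algorithm: bubble sort (with early termination)
Input: [63, 3, 47, 54, 29, 23, 66]
Sorted: [3, 23, 29, 47, 54, 63, 66]

20


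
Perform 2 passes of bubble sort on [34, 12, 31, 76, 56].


Initial: [34, 12, 31, 76, 56]
Pass 1: [12, 31, 34, 56, 76] (3 swaps)
Pass 2: [12, 31, 34, 56, 76] (0 swaps)

After 2 passes: [12, 31, 34, 56, 76]


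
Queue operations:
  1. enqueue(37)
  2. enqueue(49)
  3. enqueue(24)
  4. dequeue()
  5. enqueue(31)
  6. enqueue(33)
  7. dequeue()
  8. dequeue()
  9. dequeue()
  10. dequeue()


enqueue(37) -> [37]
enqueue(49) -> [37, 49]
enqueue(24) -> [37, 49, 24]
dequeue()->37, [49, 24]
enqueue(31) -> [49, 24, 31]
enqueue(33) -> [49, 24, 31, 33]
dequeue()->49, [24, 31, 33]
dequeue()->24, [31, 33]
dequeue()->31, [33]
dequeue()->33, []

Final queue: []


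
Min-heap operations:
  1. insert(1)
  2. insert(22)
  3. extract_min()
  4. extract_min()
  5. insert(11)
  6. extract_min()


insert(1) -> [1]
insert(22) -> [1, 22]
extract_min()->1, [22]
extract_min()->22, []
insert(11) -> [11]
extract_min()->11, []

Final heap: []


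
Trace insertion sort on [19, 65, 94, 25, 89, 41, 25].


Initial: [19, 65, 94, 25, 89, 41, 25]
Insert 65: [19, 65, 94, 25, 89, 41, 25]
Insert 94: [19, 65, 94, 25, 89, 41, 25]
Insert 25: [19, 25, 65, 94, 89, 41, 25]
Insert 89: [19, 25, 65, 89, 94, 41, 25]
Insert 41: [19, 25, 41, 65, 89, 94, 25]
Insert 25: [19, 25, 25, 41, 65, 89, 94]

Sorted: [19, 25, 25, 41, 65, 89, 94]


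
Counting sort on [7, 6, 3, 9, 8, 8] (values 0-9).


Input: [7, 6, 3, 9, 8, 8]
Counts: [0, 0, 0, 1, 0, 0, 1, 1, 2, 1]

Sorted: [3, 6, 7, 8, 8, 9]


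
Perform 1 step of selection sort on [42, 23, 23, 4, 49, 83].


Initial: [42, 23, 23, 4, 49, 83]
Step 1: min=4 at 3
  Swap: [4, 23, 23, 42, 49, 83]

After 1 step: [4, 23, 23, 42, 49, 83]


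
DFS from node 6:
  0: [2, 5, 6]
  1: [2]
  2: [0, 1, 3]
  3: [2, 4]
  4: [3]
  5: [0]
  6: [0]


Visit 6, push [0]
Visit 0, push [5, 2]
Visit 2, push [3, 1]
Visit 1, push []
Visit 3, push [4]
Visit 4, push []
Visit 5, push []

DFS order: [6, 0, 2, 1, 3, 4, 5]


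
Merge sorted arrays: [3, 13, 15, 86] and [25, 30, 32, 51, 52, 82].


Take 3 from A
Take 13 from A
Take 15 from A
Take 25 from B
Take 30 from B
Take 32 from B
Take 51 from B
Take 52 from B
Take 82 from B

Merged: [3, 13, 15, 25, 30, 32, 51, 52, 82, 86]


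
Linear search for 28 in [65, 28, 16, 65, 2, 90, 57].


i=0: 65!=28
i=1: 28==28 found!

Found at 1, 2 comps


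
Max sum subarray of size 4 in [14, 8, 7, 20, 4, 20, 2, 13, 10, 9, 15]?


[0:4]: 49
[1:5]: 39
[2:6]: 51
[3:7]: 46
[4:8]: 39
[5:9]: 45
[6:10]: 34
[7:11]: 47

Max: 51 at [2:6]


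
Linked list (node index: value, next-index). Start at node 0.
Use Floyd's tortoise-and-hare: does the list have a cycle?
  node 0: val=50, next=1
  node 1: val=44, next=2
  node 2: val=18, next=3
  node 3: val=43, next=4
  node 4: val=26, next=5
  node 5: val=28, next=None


Floyd's tortoise (slow, +1) and hare (fast, +2):
  init: slow=0, fast=0
  step 1: slow=1, fast=2
  step 2: slow=2, fast=4
  step 3: fast 4->5->None, no cycle

Cycle: no


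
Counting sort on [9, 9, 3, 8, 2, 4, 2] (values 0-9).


Input: [9, 9, 3, 8, 2, 4, 2]
Counts: [0, 0, 2, 1, 1, 0, 0, 0, 1, 2]

Sorted: [2, 2, 3, 4, 8, 9, 9]


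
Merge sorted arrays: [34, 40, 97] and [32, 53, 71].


Take 32 from B
Take 34 from A
Take 40 from A
Take 53 from B
Take 71 from B

Merged: [32, 34, 40, 53, 71, 97]


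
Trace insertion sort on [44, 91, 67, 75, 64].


Initial: [44, 91, 67, 75, 64]
Insert 91: [44, 91, 67, 75, 64]
Insert 67: [44, 67, 91, 75, 64]
Insert 75: [44, 67, 75, 91, 64]
Insert 64: [44, 64, 67, 75, 91]

Sorted: [44, 64, 67, 75, 91]


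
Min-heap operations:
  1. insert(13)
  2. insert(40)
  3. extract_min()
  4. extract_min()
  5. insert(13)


insert(13) -> [13]
insert(40) -> [13, 40]
extract_min()->13, [40]
extract_min()->40, []
insert(13) -> [13]

Final heap: [13]


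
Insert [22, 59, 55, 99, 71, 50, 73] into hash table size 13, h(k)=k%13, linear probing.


Insert 22: h=9 -> slot 9
Insert 59: h=7 -> slot 7
Insert 55: h=3 -> slot 3
Insert 99: h=8 -> slot 8
Insert 71: h=6 -> slot 6
Insert 50: h=11 -> slot 11
Insert 73: h=8, 2 probes -> slot 10

Table: [None, None, None, 55, None, None, 71, 59, 99, 22, 73, 50, None]


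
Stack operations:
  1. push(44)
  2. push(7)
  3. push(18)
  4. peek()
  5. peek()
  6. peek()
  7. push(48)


push(44) -> [44]
push(7) -> [44, 7]
push(18) -> [44, 7, 18]
peek()->18
peek()->18
peek()->18
push(48) -> [44, 7, 18, 48]

Final stack: [44, 7, 18, 48]


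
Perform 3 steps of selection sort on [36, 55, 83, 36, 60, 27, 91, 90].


Initial: [36, 55, 83, 36, 60, 27, 91, 90]
Step 1: min=27 at 5
  Swap: [27, 55, 83, 36, 60, 36, 91, 90]
Step 2: min=36 at 3
  Swap: [27, 36, 83, 55, 60, 36, 91, 90]
Step 3: min=36 at 5
  Swap: [27, 36, 36, 55, 60, 83, 91, 90]

After 3 steps: [27, 36, 36, 55, 60, 83, 91, 90]


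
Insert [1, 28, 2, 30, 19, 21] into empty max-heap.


Insert 1: [1]
Insert 28: [28, 1]
Insert 2: [28, 1, 2]
Insert 30: [30, 28, 2, 1]
Insert 19: [30, 28, 2, 1, 19]
Insert 21: [30, 28, 21, 1, 19, 2]

Final heap: [30, 28, 21, 1, 19, 2]


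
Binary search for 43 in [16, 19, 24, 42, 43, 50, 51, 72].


Step 1: lo=0, hi=7, mid=3, val=42
Step 2: lo=4, hi=7, mid=5, val=50
Step 3: lo=4, hi=4, mid=4, val=43

Found at index 4


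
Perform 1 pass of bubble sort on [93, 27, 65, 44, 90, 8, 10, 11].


Initial: [93, 27, 65, 44, 90, 8, 10, 11]
Pass 1: [27, 65, 44, 90, 8, 10, 11, 93] (7 swaps)

After 1 pass: [27, 65, 44, 90, 8, 10, 11, 93]


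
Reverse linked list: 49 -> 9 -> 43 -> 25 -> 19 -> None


Step 1: curr=49, set curr.next=prev(None) | reversed so far: 49
Step 2: curr=9, set curr.next=prev(49) | reversed so far: 9 -> 49
Step 3: curr=43, set curr.next=prev(9) | reversed so far: 43 -> 9 -> 49
Step 4: curr=25, set curr.next=prev(43) | reversed so far: 25 -> 43 -> 9 -> 49
Step 5: curr=19, set curr.next=prev(25) | reversed so far: 19 -> 25 -> 43 -> 9 -> 49

19 -> 25 -> 43 -> 9 -> 49 -> None


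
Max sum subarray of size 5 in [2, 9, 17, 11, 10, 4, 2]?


[0:5]: 49
[1:6]: 51
[2:7]: 44

Max: 51 at [1:6]


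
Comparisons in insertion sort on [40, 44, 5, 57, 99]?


Algorithm: insertion sort
Input: [40, 44, 5, 57, 99]
Sorted: [5, 40, 44, 57, 99]

5


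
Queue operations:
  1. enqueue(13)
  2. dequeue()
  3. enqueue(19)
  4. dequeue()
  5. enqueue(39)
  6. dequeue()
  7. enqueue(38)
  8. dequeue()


enqueue(13) -> [13]
dequeue()->13, []
enqueue(19) -> [19]
dequeue()->19, []
enqueue(39) -> [39]
dequeue()->39, []
enqueue(38) -> [38]
dequeue()->38, []

Final queue: []


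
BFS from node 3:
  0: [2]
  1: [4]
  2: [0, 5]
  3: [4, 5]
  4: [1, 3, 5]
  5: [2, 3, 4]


Visit 3, enqueue [4, 5]
Visit 4, enqueue [1]
Visit 5, enqueue [2]
Visit 1, enqueue []
Visit 2, enqueue [0]
Visit 0, enqueue []

BFS order: [3, 4, 5, 1, 2, 0]


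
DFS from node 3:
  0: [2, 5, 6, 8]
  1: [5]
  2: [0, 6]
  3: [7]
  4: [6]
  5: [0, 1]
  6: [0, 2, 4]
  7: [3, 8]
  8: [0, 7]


Visit 3, push [7]
Visit 7, push [8]
Visit 8, push [0]
Visit 0, push [6, 5, 2]
Visit 2, push [6]
Visit 6, push [4]
Visit 4, push []
Visit 5, push [1]
Visit 1, push []

DFS order: [3, 7, 8, 0, 2, 6, 4, 5, 1]


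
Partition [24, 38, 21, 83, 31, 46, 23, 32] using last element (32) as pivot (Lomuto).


Pivot: 32
  24 <= 32: advance i (no swap)
  21 <= 32: swap -> [24, 21, 38, 83, 31, 46, 23, 32]
  31 <= 32: swap -> [24, 21, 31, 83, 38, 46, 23, 32]
  23 <= 32: swap -> [24, 21, 31, 23, 38, 46, 83, 32]
Place pivot at 4: [24, 21, 31, 23, 32, 46, 83, 38]

Partitioned: [24, 21, 31, 23, 32, 46, 83, 38]


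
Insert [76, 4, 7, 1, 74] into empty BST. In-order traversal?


Insert 76: root
Insert 4: L from 76
Insert 7: L from 76 -> R from 4
Insert 1: L from 76 -> L from 4
Insert 74: L from 76 -> R from 4 -> R from 7

In-order: [1, 4, 7, 74, 76]


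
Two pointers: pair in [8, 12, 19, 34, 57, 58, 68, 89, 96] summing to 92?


lo=0(8)+hi=8(96)=104
lo=0(8)+hi=7(89)=97
lo=0(8)+hi=6(68)=76
lo=1(12)+hi=6(68)=80
lo=2(19)+hi=6(68)=87
lo=3(34)+hi=6(68)=102
lo=3(34)+hi=5(58)=92

Yes: 34+58=92


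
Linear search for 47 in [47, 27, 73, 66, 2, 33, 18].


i=0: 47==47 found!

Found at 0, 1 comps


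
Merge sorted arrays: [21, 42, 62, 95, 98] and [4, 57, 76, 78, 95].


Take 4 from B
Take 21 from A
Take 42 from A
Take 57 from B
Take 62 from A
Take 76 from B
Take 78 from B
Take 95 from A
Take 95 from B

Merged: [4, 21, 42, 57, 62, 76, 78, 95, 95, 98]


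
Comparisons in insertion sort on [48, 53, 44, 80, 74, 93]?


Algorithm: insertion sort
Input: [48, 53, 44, 80, 74, 93]
Sorted: [44, 48, 53, 74, 80, 93]

7


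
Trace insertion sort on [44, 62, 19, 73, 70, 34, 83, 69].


Initial: [44, 62, 19, 73, 70, 34, 83, 69]
Insert 62: [44, 62, 19, 73, 70, 34, 83, 69]
Insert 19: [19, 44, 62, 73, 70, 34, 83, 69]
Insert 73: [19, 44, 62, 73, 70, 34, 83, 69]
Insert 70: [19, 44, 62, 70, 73, 34, 83, 69]
Insert 34: [19, 34, 44, 62, 70, 73, 83, 69]
Insert 83: [19, 34, 44, 62, 70, 73, 83, 69]
Insert 69: [19, 34, 44, 62, 69, 70, 73, 83]

Sorted: [19, 34, 44, 62, 69, 70, 73, 83]


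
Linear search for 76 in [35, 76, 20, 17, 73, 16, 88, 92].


i=0: 35!=76
i=1: 76==76 found!

Found at 1, 2 comps


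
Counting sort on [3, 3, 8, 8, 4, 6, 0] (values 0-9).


Input: [3, 3, 8, 8, 4, 6, 0]
Counts: [1, 0, 0, 2, 1, 0, 1, 0, 2, 0]

Sorted: [0, 3, 3, 4, 6, 8, 8]


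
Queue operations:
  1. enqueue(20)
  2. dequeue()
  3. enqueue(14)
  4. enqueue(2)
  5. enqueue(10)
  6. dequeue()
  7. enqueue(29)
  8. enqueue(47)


enqueue(20) -> [20]
dequeue()->20, []
enqueue(14) -> [14]
enqueue(2) -> [14, 2]
enqueue(10) -> [14, 2, 10]
dequeue()->14, [2, 10]
enqueue(29) -> [2, 10, 29]
enqueue(47) -> [2, 10, 29, 47]

Final queue: [2, 10, 29, 47]


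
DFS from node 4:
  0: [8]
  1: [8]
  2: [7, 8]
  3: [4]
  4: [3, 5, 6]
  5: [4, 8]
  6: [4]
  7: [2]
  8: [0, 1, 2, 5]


Visit 4, push [6, 5, 3]
Visit 3, push []
Visit 5, push [8]
Visit 8, push [2, 1, 0]
Visit 0, push []
Visit 1, push []
Visit 2, push [7]
Visit 7, push []
Visit 6, push []

DFS order: [4, 3, 5, 8, 0, 1, 2, 7, 6]


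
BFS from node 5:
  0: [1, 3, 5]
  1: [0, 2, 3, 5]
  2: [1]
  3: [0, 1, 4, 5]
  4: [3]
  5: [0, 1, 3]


Visit 5, enqueue [0, 1, 3]
Visit 0, enqueue []
Visit 1, enqueue [2]
Visit 3, enqueue [4]
Visit 2, enqueue []
Visit 4, enqueue []

BFS order: [5, 0, 1, 3, 2, 4]


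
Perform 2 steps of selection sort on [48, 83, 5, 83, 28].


Initial: [48, 83, 5, 83, 28]
Step 1: min=5 at 2
  Swap: [5, 83, 48, 83, 28]
Step 2: min=28 at 4
  Swap: [5, 28, 48, 83, 83]

After 2 steps: [5, 28, 48, 83, 83]


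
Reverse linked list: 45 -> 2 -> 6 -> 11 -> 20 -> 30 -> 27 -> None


Step 1: curr=45, set curr.next=prev(None) | reversed so far: 45
Step 2: curr=2, set curr.next=prev(45) | reversed so far: 2 -> 45
Step 3: curr=6, set curr.next=prev(2) | reversed so far: 6 -> 2 -> 45
Step 4: curr=11, set curr.next=prev(6) | reversed so far: 11 -> 6 -> 2 -> 45
Step 5: curr=20, set curr.next=prev(11) | reversed so far: 20 -> 11 -> 6 -> 2 -> 45
Step 6: curr=30, set curr.next=prev(20) | reversed so far: 30 -> 20 -> 11 -> 6 -> 2 -> 45
Step 7: curr=27, set curr.next=prev(30) | reversed so far: 27 -> 30 -> 20 -> 11 -> 6 -> 2 -> 45

27 -> 30 -> 20 -> 11 -> 6 -> 2 -> 45 -> None


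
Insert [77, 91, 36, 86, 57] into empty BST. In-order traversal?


Insert 77: root
Insert 91: R from 77
Insert 36: L from 77
Insert 86: R from 77 -> L from 91
Insert 57: L from 77 -> R from 36

In-order: [36, 57, 77, 86, 91]


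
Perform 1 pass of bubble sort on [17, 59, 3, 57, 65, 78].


Initial: [17, 59, 3, 57, 65, 78]
Pass 1: [17, 3, 57, 59, 65, 78] (2 swaps)

After 1 pass: [17, 3, 57, 59, 65, 78]


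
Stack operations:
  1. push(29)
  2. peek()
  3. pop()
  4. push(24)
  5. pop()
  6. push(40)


push(29) -> [29]
peek()->29
pop()->29, []
push(24) -> [24]
pop()->24, []
push(40) -> [40]

Final stack: [40]


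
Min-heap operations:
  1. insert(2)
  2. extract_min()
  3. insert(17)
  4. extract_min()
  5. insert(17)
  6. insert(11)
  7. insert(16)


insert(2) -> [2]
extract_min()->2, []
insert(17) -> [17]
extract_min()->17, []
insert(17) -> [17]
insert(11) -> [11, 17]
insert(16) -> [11, 17, 16]

Final heap: [11, 17, 16]


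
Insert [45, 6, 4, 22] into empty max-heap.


Insert 45: [45]
Insert 6: [45, 6]
Insert 4: [45, 6, 4]
Insert 22: [45, 22, 4, 6]

Final heap: [45, 22, 4, 6]


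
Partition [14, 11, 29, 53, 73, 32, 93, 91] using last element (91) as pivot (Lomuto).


Pivot: 91
  14 <= 91: advance i (no swap)
  11 <= 91: advance i (no swap)
  29 <= 91: advance i (no swap)
  53 <= 91: advance i (no swap)
  73 <= 91: advance i (no swap)
  32 <= 91: advance i (no swap)
Place pivot at 6: [14, 11, 29, 53, 73, 32, 91, 93]

Partitioned: [14, 11, 29, 53, 73, 32, 91, 93]


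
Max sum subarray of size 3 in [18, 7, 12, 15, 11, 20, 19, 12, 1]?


[0:3]: 37
[1:4]: 34
[2:5]: 38
[3:6]: 46
[4:7]: 50
[5:8]: 51
[6:9]: 32

Max: 51 at [5:8]


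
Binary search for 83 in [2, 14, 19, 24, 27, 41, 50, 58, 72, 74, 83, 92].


Step 1: lo=0, hi=11, mid=5, val=41
Step 2: lo=6, hi=11, mid=8, val=72
Step 3: lo=9, hi=11, mid=10, val=83

Found at index 10


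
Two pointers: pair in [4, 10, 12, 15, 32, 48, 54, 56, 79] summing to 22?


lo=0(4)+hi=8(79)=83
lo=0(4)+hi=7(56)=60
lo=0(4)+hi=6(54)=58
lo=0(4)+hi=5(48)=52
lo=0(4)+hi=4(32)=36
lo=0(4)+hi=3(15)=19
lo=1(10)+hi=3(15)=25
lo=1(10)+hi=2(12)=22

Yes: 10+12=22


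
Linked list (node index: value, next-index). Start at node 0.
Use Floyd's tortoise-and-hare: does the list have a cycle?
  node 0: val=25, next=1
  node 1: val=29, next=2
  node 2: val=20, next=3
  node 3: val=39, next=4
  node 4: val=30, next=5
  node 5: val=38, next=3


Floyd's tortoise (slow, +1) and hare (fast, +2):
  init: slow=0, fast=0
  step 1: slow=1, fast=2
  step 2: slow=2, fast=4
  step 3: slow=3, fast=3
  slow == fast at node 3: cycle detected

Cycle: yes


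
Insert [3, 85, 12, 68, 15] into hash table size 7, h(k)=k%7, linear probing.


Insert 3: h=3 -> slot 3
Insert 85: h=1 -> slot 1
Insert 12: h=5 -> slot 5
Insert 68: h=5, 1 probes -> slot 6
Insert 15: h=1, 1 probes -> slot 2

Table: [None, 85, 15, 3, None, 12, 68]


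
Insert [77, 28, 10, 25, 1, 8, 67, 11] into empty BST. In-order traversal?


Insert 77: root
Insert 28: L from 77
Insert 10: L from 77 -> L from 28
Insert 25: L from 77 -> L from 28 -> R from 10
Insert 1: L from 77 -> L from 28 -> L from 10
Insert 8: L from 77 -> L from 28 -> L from 10 -> R from 1
Insert 67: L from 77 -> R from 28
Insert 11: L from 77 -> L from 28 -> R from 10 -> L from 25

In-order: [1, 8, 10, 11, 25, 28, 67, 77]


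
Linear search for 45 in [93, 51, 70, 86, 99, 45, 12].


i=0: 93!=45
i=1: 51!=45
i=2: 70!=45
i=3: 86!=45
i=4: 99!=45
i=5: 45==45 found!

Found at 5, 6 comps


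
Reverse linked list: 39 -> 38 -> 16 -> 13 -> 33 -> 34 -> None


Step 1: curr=39, set curr.next=prev(None) | reversed so far: 39
Step 2: curr=38, set curr.next=prev(39) | reversed so far: 38 -> 39
Step 3: curr=16, set curr.next=prev(38) | reversed so far: 16 -> 38 -> 39
Step 4: curr=13, set curr.next=prev(16) | reversed so far: 13 -> 16 -> 38 -> 39
Step 5: curr=33, set curr.next=prev(13) | reversed so far: 33 -> 13 -> 16 -> 38 -> 39
Step 6: curr=34, set curr.next=prev(33) | reversed so far: 34 -> 33 -> 13 -> 16 -> 38 -> 39

34 -> 33 -> 13 -> 16 -> 38 -> 39 -> None


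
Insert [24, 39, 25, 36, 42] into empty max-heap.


Insert 24: [24]
Insert 39: [39, 24]
Insert 25: [39, 24, 25]
Insert 36: [39, 36, 25, 24]
Insert 42: [42, 39, 25, 24, 36]

Final heap: [42, 39, 25, 24, 36]


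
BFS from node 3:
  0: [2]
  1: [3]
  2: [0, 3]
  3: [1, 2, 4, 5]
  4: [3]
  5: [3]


Visit 3, enqueue [1, 2, 4, 5]
Visit 1, enqueue []
Visit 2, enqueue [0]
Visit 4, enqueue []
Visit 5, enqueue []
Visit 0, enqueue []

BFS order: [3, 1, 2, 4, 5, 0]


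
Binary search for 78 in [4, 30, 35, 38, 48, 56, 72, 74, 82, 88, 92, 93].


Step 1: lo=0, hi=11, mid=5, val=56
Step 2: lo=6, hi=11, mid=8, val=82
Step 3: lo=6, hi=7, mid=6, val=72
Step 4: lo=7, hi=7, mid=7, val=74

Not found


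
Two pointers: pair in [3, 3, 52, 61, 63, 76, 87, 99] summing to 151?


lo=0(3)+hi=7(99)=102
lo=1(3)+hi=7(99)=102
lo=2(52)+hi=7(99)=151

Yes: 52+99=151


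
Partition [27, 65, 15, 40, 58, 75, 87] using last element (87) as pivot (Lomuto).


Pivot: 87
  27 <= 87: advance i (no swap)
  65 <= 87: advance i (no swap)
  15 <= 87: advance i (no swap)
  40 <= 87: advance i (no swap)
  58 <= 87: advance i (no swap)
  75 <= 87: advance i (no swap)
Place pivot at 6: [27, 65, 15, 40, 58, 75, 87]

Partitioned: [27, 65, 15, 40, 58, 75, 87]


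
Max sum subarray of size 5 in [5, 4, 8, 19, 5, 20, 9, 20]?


[0:5]: 41
[1:6]: 56
[2:7]: 61
[3:8]: 73

Max: 73 at [3:8]


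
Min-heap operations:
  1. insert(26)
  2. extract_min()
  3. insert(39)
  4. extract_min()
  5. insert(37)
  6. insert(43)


insert(26) -> [26]
extract_min()->26, []
insert(39) -> [39]
extract_min()->39, []
insert(37) -> [37]
insert(43) -> [37, 43]

Final heap: [37, 43]


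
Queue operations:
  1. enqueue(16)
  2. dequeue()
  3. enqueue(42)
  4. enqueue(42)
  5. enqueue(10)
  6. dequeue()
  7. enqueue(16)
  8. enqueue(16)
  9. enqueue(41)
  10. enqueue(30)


enqueue(16) -> [16]
dequeue()->16, []
enqueue(42) -> [42]
enqueue(42) -> [42, 42]
enqueue(10) -> [42, 42, 10]
dequeue()->42, [42, 10]
enqueue(16) -> [42, 10, 16]
enqueue(16) -> [42, 10, 16, 16]
enqueue(41) -> [42, 10, 16, 16, 41]
enqueue(30) -> [42, 10, 16, 16, 41, 30]

Final queue: [42, 10, 16, 16, 41, 30]


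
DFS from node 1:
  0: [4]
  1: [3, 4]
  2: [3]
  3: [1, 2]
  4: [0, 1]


Visit 1, push [4, 3]
Visit 3, push [2]
Visit 2, push []
Visit 4, push [0]
Visit 0, push []

DFS order: [1, 3, 2, 4, 0]


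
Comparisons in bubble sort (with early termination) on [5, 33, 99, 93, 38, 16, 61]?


Algorithm: bubble sort (with early termination)
Input: [5, 33, 99, 93, 38, 16, 61]
Sorted: [5, 16, 33, 38, 61, 93, 99]

20


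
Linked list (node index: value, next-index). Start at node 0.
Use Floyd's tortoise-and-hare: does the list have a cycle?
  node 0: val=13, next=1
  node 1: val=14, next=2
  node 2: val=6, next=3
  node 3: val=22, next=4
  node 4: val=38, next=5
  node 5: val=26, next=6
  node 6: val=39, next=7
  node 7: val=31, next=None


Floyd's tortoise (slow, +1) and hare (fast, +2):
  init: slow=0, fast=0
  step 1: slow=1, fast=2
  step 2: slow=2, fast=4
  step 3: slow=3, fast=6
  step 4: fast 6->7->None, no cycle

Cycle: no


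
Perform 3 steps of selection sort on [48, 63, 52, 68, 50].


Initial: [48, 63, 52, 68, 50]
Step 1: min=48 at 0
  Swap: [48, 63, 52, 68, 50]
Step 2: min=50 at 4
  Swap: [48, 50, 52, 68, 63]
Step 3: min=52 at 2
  Swap: [48, 50, 52, 68, 63]

After 3 steps: [48, 50, 52, 68, 63]


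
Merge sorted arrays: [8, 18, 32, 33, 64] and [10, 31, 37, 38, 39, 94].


Take 8 from A
Take 10 from B
Take 18 from A
Take 31 from B
Take 32 from A
Take 33 from A
Take 37 from B
Take 38 from B
Take 39 from B
Take 64 from A

Merged: [8, 10, 18, 31, 32, 33, 37, 38, 39, 64, 94]


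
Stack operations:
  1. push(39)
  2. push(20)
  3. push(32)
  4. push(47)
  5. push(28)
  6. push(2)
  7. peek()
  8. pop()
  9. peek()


push(39) -> [39]
push(20) -> [39, 20]
push(32) -> [39, 20, 32]
push(47) -> [39, 20, 32, 47]
push(28) -> [39, 20, 32, 47, 28]
push(2) -> [39, 20, 32, 47, 28, 2]
peek()->2
pop()->2, [39, 20, 32, 47, 28]
peek()->28

Final stack: [39, 20, 32, 47, 28]


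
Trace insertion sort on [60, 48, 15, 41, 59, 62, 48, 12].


Initial: [60, 48, 15, 41, 59, 62, 48, 12]
Insert 48: [48, 60, 15, 41, 59, 62, 48, 12]
Insert 15: [15, 48, 60, 41, 59, 62, 48, 12]
Insert 41: [15, 41, 48, 60, 59, 62, 48, 12]
Insert 59: [15, 41, 48, 59, 60, 62, 48, 12]
Insert 62: [15, 41, 48, 59, 60, 62, 48, 12]
Insert 48: [15, 41, 48, 48, 59, 60, 62, 12]
Insert 12: [12, 15, 41, 48, 48, 59, 60, 62]

Sorted: [12, 15, 41, 48, 48, 59, 60, 62]


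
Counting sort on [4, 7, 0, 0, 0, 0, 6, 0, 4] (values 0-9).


Input: [4, 7, 0, 0, 0, 0, 6, 0, 4]
Counts: [5, 0, 0, 0, 2, 0, 1, 1, 0, 0]

Sorted: [0, 0, 0, 0, 0, 4, 4, 6, 7]


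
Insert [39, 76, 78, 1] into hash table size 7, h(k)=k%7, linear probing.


Insert 39: h=4 -> slot 4
Insert 76: h=6 -> slot 6
Insert 78: h=1 -> slot 1
Insert 1: h=1, 1 probes -> slot 2

Table: [None, 78, 1, None, 39, None, 76]


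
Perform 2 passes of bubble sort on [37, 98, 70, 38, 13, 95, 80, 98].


Initial: [37, 98, 70, 38, 13, 95, 80, 98]
Pass 1: [37, 70, 38, 13, 95, 80, 98, 98] (5 swaps)
Pass 2: [37, 38, 13, 70, 80, 95, 98, 98] (3 swaps)

After 2 passes: [37, 38, 13, 70, 80, 95, 98, 98]


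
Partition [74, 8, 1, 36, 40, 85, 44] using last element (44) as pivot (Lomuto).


Pivot: 44
  8 <= 44: swap -> [8, 74, 1, 36, 40, 85, 44]
  1 <= 44: swap -> [8, 1, 74, 36, 40, 85, 44]
  36 <= 44: swap -> [8, 1, 36, 74, 40, 85, 44]
  40 <= 44: swap -> [8, 1, 36, 40, 74, 85, 44]
Place pivot at 4: [8, 1, 36, 40, 44, 85, 74]

Partitioned: [8, 1, 36, 40, 44, 85, 74]


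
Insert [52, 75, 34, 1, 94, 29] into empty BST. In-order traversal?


Insert 52: root
Insert 75: R from 52
Insert 34: L from 52
Insert 1: L from 52 -> L from 34
Insert 94: R from 52 -> R from 75
Insert 29: L from 52 -> L from 34 -> R from 1

In-order: [1, 29, 34, 52, 75, 94]


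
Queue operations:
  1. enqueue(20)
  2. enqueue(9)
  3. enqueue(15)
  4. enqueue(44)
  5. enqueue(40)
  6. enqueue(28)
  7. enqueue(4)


enqueue(20) -> [20]
enqueue(9) -> [20, 9]
enqueue(15) -> [20, 9, 15]
enqueue(44) -> [20, 9, 15, 44]
enqueue(40) -> [20, 9, 15, 44, 40]
enqueue(28) -> [20, 9, 15, 44, 40, 28]
enqueue(4) -> [20, 9, 15, 44, 40, 28, 4]

Final queue: [20, 9, 15, 44, 40, 28, 4]


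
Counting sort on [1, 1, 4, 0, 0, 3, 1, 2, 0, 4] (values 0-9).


Input: [1, 1, 4, 0, 0, 3, 1, 2, 0, 4]
Counts: [3, 3, 1, 1, 2, 0, 0, 0, 0, 0]

Sorted: [0, 0, 0, 1, 1, 1, 2, 3, 4, 4]


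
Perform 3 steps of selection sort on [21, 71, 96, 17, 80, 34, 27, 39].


Initial: [21, 71, 96, 17, 80, 34, 27, 39]
Step 1: min=17 at 3
  Swap: [17, 71, 96, 21, 80, 34, 27, 39]
Step 2: min=21 at 3
  Swap: [17, 21, 96, 71, 80, 34, 27, 39]
Step 3: min=27 at 6
  Swap: [17, 21, 27, 71, 80, 34, 96, 39]

After 3 steps: [17, 21, 27, 71, 80, 34, 96, 39]


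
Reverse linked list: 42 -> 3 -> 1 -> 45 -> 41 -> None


Step 1: curr=42, set curr.next=prev(None) | reversed so far: 42
Step 2: curr=3, set curr.next=prev(42) | reversed so far: 3 -> 42
Step 3: curr=1, set curr.next=prev(3) | reversed so far: 1 -> 3 -> 42
Step 4: curr=45, set curr.next=prev(1) | reversed so far: 45 -> 1 -> 3 -> 42
Step 5: curr=41, set curr.next=prev(45) | reversed so far: 41 -> 45 -> 1 -> 3 -> 42

41 -> 45 -> 1 -> 3 -> 42 -> None


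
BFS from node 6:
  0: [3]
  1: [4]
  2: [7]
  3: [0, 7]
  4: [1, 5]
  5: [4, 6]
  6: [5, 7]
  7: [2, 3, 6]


Visit 6, enqueue [5, 7]
Visit 5, enqueue [4]
Visit 7, enqueue [2, 3]
Visit 4, enqueue [1]
Visit 2, enqueue []
Visit 3, enqueue [0]
Visit 1, enqueue []
Visit 0, enqueue []

BFS order: [6, 5, 7, 4, 2, 3, 1, 0]


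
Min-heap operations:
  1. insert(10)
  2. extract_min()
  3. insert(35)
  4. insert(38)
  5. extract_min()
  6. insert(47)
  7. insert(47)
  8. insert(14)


insert(10) -> [10]
extract_min()->10, []
insert(35) -> [35]
insert(38) -> [35, 38]
extract_min()->35, [38]
insert(47) -> [38, 47]
insert(47) -> [38, 47, 47]
insert(14) -> [14, 38, 47, 47]

Final heap: [14, 38, 47, 47]


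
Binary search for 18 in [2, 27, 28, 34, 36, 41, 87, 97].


Step 1: lo=0, hi=7, mid=3, val=34
Step 2: lo=0, hi=2, mid=1, val=27
Step 3: lo=0, hi=0, mid=0, val=2

Not found


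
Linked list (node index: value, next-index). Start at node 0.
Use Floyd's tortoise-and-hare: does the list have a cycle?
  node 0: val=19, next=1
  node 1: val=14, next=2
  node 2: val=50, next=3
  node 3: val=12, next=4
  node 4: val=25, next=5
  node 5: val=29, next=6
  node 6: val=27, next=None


Floyd's tortoise (slow, +1) and hare (fast, +2):
  init: slow=0, fast=0
  step 1: slow=1, fast=2
  step 2: slow=2, fast=4
  step 3: slow=3, fast=6
  step 4: fast -> None, no cycle

Cycle: no


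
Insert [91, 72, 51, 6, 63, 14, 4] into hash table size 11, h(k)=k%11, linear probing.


Insert 91: h=3 -> slot 3
Insert 72: h=6 -> slot 6
Insert 51: h=7 -> slot 7
Insert 6: h=6, 2 probes -> slot 8
Insert 63: h=8, 1 probes -> slot 9
Insert 14: h=3, 1 probes -> slot 4
Insert 4: h=4, 1 probes -> slot 5

Table: [None, None, None, 91, 14, 4, 72, 51, 6, 63, None]


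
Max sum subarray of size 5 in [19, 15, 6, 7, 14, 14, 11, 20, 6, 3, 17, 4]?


[0:5]: 61
[1:6]: 56
[2:7]: 52
[3:8]: 66
[4:9]: 65
[5:10]: 54
[6:11]: 57
[7:12]: 50

Max: 66 at [3:8]


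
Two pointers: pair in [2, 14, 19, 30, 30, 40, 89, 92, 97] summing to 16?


lo=0(2)+hi=8(97)=99
lo=0(2)+hi=7(92)=94
lo=0(2)+hi=6(89)=91
lo=0(2)+hi=5(40)=42
lo=0(2)+hi=4(30)=32
lo=0(2)+hi=3(30)=32
lo=0(2)+hi=2(19)=21
lo=0(2)+hi=1(14)=16

Yes: 2+14=16


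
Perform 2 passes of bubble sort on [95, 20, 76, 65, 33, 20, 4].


Initial: [95, 20, 76, 65, 33, 20, 4]
Pass 1: [20, 76, 65, 33, 20, 4, 95] (6 swaps)
Pass 2: [20, 65, 33, 20, 4, 76, 95] (4 swaps)

After 2 passes: [20, 65, 33, 20, 4, 76, 95]


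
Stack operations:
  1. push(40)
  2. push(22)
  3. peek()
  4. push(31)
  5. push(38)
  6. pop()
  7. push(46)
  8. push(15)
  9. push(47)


push(40) -> [40]
push(22) -> [40, 22]
peek()->22
push(31) -> [40, 22, 31]
push(38) -> [40, 22, 31, 38]
pop()->38, [40, 22, 31]
push(46) -> [40, 22, 31, 46]
push(15) -> [40, 22, 31, 46, 15]
push(47) -> [40, 22, 31, 46, 15, 47]

Final stack: [40, 22, 31, 46, 15, 47]


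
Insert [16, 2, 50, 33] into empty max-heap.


Insert 16: [16]
Insert 2: [16, 2]
Insert 50: [50, 2, 16]
Insert 33: [50, 33, 16, 2]

Final heap: [50, 33, 16, 2]


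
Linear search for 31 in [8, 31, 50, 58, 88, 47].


i=0: 8!=31
i=1: 31==31 found!

Found at 1, 2 comps


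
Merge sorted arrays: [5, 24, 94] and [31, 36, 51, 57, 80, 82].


Take 5 from A
Take 24 from A
Take 31 from B
Take 36 from B
Take 51 from B
Take 57 from B
Take 80 from B
Take 82 from B

Merged: [5, 24, 31, 36, 51, 57, 80, 82, 94]


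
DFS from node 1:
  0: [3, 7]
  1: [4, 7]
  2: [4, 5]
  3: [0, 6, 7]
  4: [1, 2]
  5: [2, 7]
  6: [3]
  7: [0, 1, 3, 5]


Visit 1, push [7, 4]
Visit 4, push [2]
Visit 2, push [5]
Visit 5, push [7]
Visit 7, push [3, 0]
Visit 0, push [3]
Visit 3, push [6]
Visit 6, push []

DFS order: [1, 4, 2, 5, 7, 0, 3, 6]


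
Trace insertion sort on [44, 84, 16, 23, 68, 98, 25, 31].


Initial: [44, 84, 16, 23, 68, 98, 25, 31]
Insert 84: [44, 84, 16, 23, 68, 98, 25, 31]
Insert 16: [16, 44, 84, 23, 68, 98, 25, 31]
Insert 23: [16, 23, 44, 84, 68, 98, 25, 31]
Insert 68: [16, 23, 44, 68, 84, 98, 25, 31]
Insert 98: [16, 23, 44, 68, 84, 98, 25, 31]
Insert 25: [16, 23, 25, 44, 68, 84, 98, 31]
Insert 31: [16, 23, 25, 31, 44, 68, 84, 98]

Sorted: [16, 23, 25, 31, 44, 68, 84, 98]


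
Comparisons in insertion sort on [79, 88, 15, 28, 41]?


Algorithm: insertion sort
Input: [79, 88, 15, 28, 41]
Sorted: [15, 28, 41, 79, 88]

9


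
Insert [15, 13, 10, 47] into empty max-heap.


Insert 15: [15]
Insert 13: [15, 13]
Insert 10: [15, 13, 10]
Insert 47: [47, 15, 10, 13]

Final heap: [47, 15, 10, 13]


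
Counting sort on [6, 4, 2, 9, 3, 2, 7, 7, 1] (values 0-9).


Input: [6, 4, 2, 9, 3, 2, 7, 7, 1]
Counts: [0, 1, 2, 1, 1, 0, 1, 2, 0, 1]

Sorted: [1, 2, 2, 3, 4, 6, 7, 7, 9]


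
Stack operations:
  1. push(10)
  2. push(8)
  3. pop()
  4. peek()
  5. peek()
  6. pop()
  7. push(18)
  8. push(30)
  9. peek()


push(10) -> [10]
push(8) -> [10, 8]
pop()->8, [10]
peek()->10
peek()->10
pop()->10, []
push(18) -> [18]
push(30) -> [18, 30]
peek()->30

Final stack: [18, 30]


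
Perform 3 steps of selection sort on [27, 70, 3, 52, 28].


Initial: [27, 70, 3, 52, 28]
Step 1: min=3 at 2
  Swap: [3, 70, 27, 52, 28]
Step 2: min=27 at 2
  Swap: [3, 27, 70, 52, 28]
Step 3: min=28 at 4
  Swap: [3, 27, 28, 52, 70]

After 3 steps: [3, 27, 28, 52, 70]


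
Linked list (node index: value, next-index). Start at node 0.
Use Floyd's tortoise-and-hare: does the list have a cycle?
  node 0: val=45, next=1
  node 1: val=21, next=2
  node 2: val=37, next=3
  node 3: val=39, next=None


Floyd's tortoise (slow, +1) and hare (fast, +2):
  init: slow=0, fast=0
  step 1: slow=1, fast=2
  step 2: fast 2->3->None, no cycle

Cycle: no


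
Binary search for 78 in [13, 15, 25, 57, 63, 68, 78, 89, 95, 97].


Step 1: lo=0, hi=9, mid=4, val=63
Step 2: lo=5, hi=9, mid=7, val=89
Step 3: lo=5, hi=6, mid=5, val=68
Step 4: lo=6, hi=6, mid=6, val=78

Found at index 6


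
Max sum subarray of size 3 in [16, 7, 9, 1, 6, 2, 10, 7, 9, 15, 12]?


[0:3]: 32
[1:4]: 17
[2:5]: 16
[3:6]: 9
[4:7]: 18
[5:8]: 19
[6:9]: 26
[7:10]: 31
[8:11]: 36

Max: 36 at [8:11]


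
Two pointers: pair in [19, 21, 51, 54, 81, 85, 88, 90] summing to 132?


lo=0(19)+hi=7(90)=109
lo=1(21)+hi=7(90)=111
lo=2(51)+hi=7(90)=141
lo=2(51)+hi=6(88)=139
lo=2(51)+hi=5(85)=136
lo=2(51)+hi=4(81)=132

Yes: 51+81=132


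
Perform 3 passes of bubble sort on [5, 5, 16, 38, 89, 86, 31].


Initial: [5, 5, 16, 38, 89, 86, 31]
Pass 1: [5, 5, 16, 38, 86, 31, 89] (2 swaps)
Pass 2: [5, 5, 16, 38, 31, 86, 89] (1 swaps)
Pass 3: [5, 5, 16, 31, 38, 86, 89] (1 swaps)

After 3 passes: [5, 5, 16, 31, 38, 86, 89]


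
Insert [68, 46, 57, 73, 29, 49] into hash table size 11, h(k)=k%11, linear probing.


Insert 68: h=2 -> slot 2
Insert 46: h=2, 1 probes -> slot 3
Insert 57: h=2, 2 probes -> slot 4
Insert 73: h=7 -> slot 7
Insert 29: h=7, 1 probes -> slot 8
Insert 49: h=5 -> slot 5

Table: [None, None, 68, 46, 57, 49, None, 73, 29, None, None]


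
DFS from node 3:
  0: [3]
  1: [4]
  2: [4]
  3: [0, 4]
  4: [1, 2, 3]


Visit 3, push [4, 0]
Visit 0, push []
Visit 4, push [2, 1]
Visit 1, push []
Visit 2, push []

DFS order: [3, 0, 4, 1, 2]


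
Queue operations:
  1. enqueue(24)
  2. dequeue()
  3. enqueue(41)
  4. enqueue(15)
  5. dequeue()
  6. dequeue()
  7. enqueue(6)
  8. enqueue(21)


enqueue(24) -> [24]
dequeue()->24, []
enqueue(41) -> [41]
enqueue(15) -> [41, 15]
dequeue()->41, [15]
dequeue()->15, []
enqueue(6) -> [6]
enqueue(21) -> [6, 21]

Final queue: [6, 21]


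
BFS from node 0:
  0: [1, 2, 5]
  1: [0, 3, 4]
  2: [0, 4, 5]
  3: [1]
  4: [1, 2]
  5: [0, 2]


Visit 0, enqueue [1, 2, 5]
Visit 1, enqueue [3, 4]
Visit 2, enqueue []
Visit 5, enqueue []
Visit 3, enqueue []
Visit 4, enqueue []

BFS order: [0, 1, 2, 5, 3, 4]


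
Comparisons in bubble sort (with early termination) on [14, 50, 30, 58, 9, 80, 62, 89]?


Algorithm: bubble sort (with early termination)
Input: [14, 50, 30, 58, 9, 80, 62, 89]
Sorted: [9, 14, 30, 50, 58, 62, 80, 89]

25


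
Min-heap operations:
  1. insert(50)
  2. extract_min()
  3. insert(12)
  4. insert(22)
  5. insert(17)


insert(50) -> [50]
extract_min()->50, []
insert(12) -> [12]
insert(22) -> [12, 22]
insert(17) -> [12, 22, 17]

Final heap: [12, 22, 17]


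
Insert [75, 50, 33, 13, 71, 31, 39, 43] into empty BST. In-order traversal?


Insert 75: root
Insert 50: L from 75
Insert 33: L from 75 -> L from 50
Insert 13: L from 75 -> L from 50 -> L from 33
Insert 71: L from 75 -> R from 50
Insert 31: L from 75 -> L from 50 -> L from 33 -> R from 13
Insert 39: L from 75 -> L from 50 -> R from 33
Insert 43: L from 75 -> L from 50 -> R from 33 -> R from 39

In-order: [13, 31, 33, 39, 43, 50, 71, 75]


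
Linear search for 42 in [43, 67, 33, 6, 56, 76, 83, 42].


i=0: 43!=42
i=1: 67!=42
i=2: 33!=42
i=3: 6!=42
i=4: 56!=42
i=5: 76!=42
i=6: 83!=42
i=7: 42==42 found!

Found at 7, 8 comps


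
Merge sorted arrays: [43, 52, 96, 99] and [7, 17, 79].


Take 7 from B
Take 17 from B
Take 43 from A
Take 52 from A
Take 79 from B

Merged: [7, 17, 43, 52, 79, 96, 99]


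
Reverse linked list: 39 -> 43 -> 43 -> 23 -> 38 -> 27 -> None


Step 1: curr=39, set curr.next=prev(None) | reversed so far: 39
Step 2: curr=43, set curr.next=prev(39) | reversed so far: 43 -> 39
Step 3: curr=43, set curr.next=prev(43) | reversed so far: 43 -> 43 -> 39
Step 4: curr=23, set curr.next=prev(43) | reversed so far: 23 -> 43 -> 43 -> 39
Step 5: curr=38, set curr.next=prev(23) | reversed so far: 38 -> 23 -> 43 -> 43 -> 39
Step 6: curr=27, set curr.next=prev(38) | reversed so far: 27 -> 38 -> 23 -> 43 -> 43 -> 39

27 -> 38 -> 23 -> 43 -> 43 -> 39 -> None


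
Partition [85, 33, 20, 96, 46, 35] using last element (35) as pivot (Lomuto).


Pivot: 35
  33 <= 35: swap -> [33, 85, 20, 96, 46, 35]
  20 <= 35: swap -> [33, 20, 85, 96, 46, 35]
Place pivot at 2: [33, 20, 35, 96, 46, 85]

Partitioned: [33, 20, 35, 96, 46, 85]


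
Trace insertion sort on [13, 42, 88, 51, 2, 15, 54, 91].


Initial: [13, 42, 88, 51, 2, 15, 54, 91]
Insert 42: [13, 42, 88, 51, 2, 15, 54, 91]
Insert 88: [13, 42, 88, 51, 2, 15, 54, 91]
Insert 51: [13, 42, 51, 88, 2, 15, 54, 91]
Insert 2: [2, 13, 42, 51, 88, 15, 54, 91]
Insert 15: [2, 13, 15, 42, 51, 88, 54, 91]
Insert 54: [2, 13, 15, 42, 51, 54, 88, 91]
Insert 91: [2, 13, 15, 42, 51, 54, 88, 91]

Sorted: [2, 13, 15, 42, 51, 54, 88, 91]


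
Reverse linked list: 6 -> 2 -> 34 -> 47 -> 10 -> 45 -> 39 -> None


Step 1: curr=6, set curr.next=prev(None) | reversed so far: 6
Step 2: curr=2, set curr.next=prev(6) | reversed so far: 2 -> 6
Step 3: curr=34, set curr.next=prev(2) | reversed so far: 34 -> 2 -> 6
Step 4: curr=47, set curr.next=prev(34) | reversed so far: 47 -> 34 -> 2 -> 6
Step 5: curr=10, set curr.next=prev(47) | reversed so far: 10 -> 47 -> 34 -> 2 -> 6
Step 6: curr=45, set curr.next=prev(10) | reversed so far: 45 -> 10 -> 47 -> 34 -> 2 -> 6
Step 7: curr=39, set curr.next=prev(45) | reversed so far: 39 -> 45 -> 10 -> 47 -> 34 -> 2 -> 6

39 -> 45 -> 10 -> 47 -> 34 -> 2 -> 6 -> None


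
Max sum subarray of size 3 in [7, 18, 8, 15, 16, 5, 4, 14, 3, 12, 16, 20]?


[0:3]: 33
[1:4]: 41
[2:5]: 39
[3:6]: 36
[4:7]: 25
[5:8]: 23
[6:9]: 21
[7:10]: 29
[8:11]: 31
[9:12]: 48

Max: 48 at [9:12]


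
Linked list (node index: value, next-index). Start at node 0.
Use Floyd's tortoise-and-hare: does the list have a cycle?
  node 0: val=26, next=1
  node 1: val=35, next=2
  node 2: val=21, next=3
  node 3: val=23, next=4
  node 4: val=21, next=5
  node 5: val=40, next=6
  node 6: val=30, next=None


Floyd's tortoise (slow, +1) and hare (fast, +2):
  init: slow=0, fast=0
  step 1: slow=1, fast=2
  step 2: slow=2, fast=4
  step 3: slow=3, fast=6
  step 4: fast -> None, no cycle

Cycle: no


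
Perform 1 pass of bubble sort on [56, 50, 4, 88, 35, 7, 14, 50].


Initial: [56, 50, 4, 88, 35, 7, 14, 50]
Pass 1: [50, 4, 56, 35, 7, 14, 50, 88] (6 swaps)

After 1 pass: [50, 4, 56, 35, 7, 14, 50, 88]


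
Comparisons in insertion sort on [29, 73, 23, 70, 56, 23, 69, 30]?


Algorithm: insertion sort
Input: [29, 73, 23, 70, 56, 23, 69, 30]
Sorted: [23, 23, 29, 30, 56, 69, 70, 73]

21


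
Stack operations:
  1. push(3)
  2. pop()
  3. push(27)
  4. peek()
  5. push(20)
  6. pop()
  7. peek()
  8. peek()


push(3) -> [3]
pop()->3, []
push(27) -> [27]
peek()->27
push(20) -> [27, 20]
pop()->20, [27]
peek()->27
peek()->27

Final stack: [27]


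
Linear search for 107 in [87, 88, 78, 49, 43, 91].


i=0: 87!=107
i=1: 88!=107
i=2: 78!=107
i=3: 49!=107
i=4: 43!=107
i=5: 91!=107

Not found, 6 comps


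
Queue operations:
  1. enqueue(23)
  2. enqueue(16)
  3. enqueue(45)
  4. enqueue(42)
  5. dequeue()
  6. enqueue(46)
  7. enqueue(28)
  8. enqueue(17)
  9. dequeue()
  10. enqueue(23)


enqueue(23) -> [23]
enqueue(16) -> [23, 16]
enqueue(45) -> [23, 16, 45]
enqueue(42) -> [23, 16, 45, 42]
dequeue()->23, [16, 45, 42]
enqueue(46) -> [16, 45, 42, 46]
enqueue(28) -> [16, 45, 42, 46, 28]
enqueue(17) -> [16, 45, 42, 46, 28, 17]
dequeue()->16, [45, 42, 46, 28, 17]
enqueue(23) -> [45, 42, 46, 28, 17, 23]

Final queue: [45, 42, 46, 28, 17, 23]
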